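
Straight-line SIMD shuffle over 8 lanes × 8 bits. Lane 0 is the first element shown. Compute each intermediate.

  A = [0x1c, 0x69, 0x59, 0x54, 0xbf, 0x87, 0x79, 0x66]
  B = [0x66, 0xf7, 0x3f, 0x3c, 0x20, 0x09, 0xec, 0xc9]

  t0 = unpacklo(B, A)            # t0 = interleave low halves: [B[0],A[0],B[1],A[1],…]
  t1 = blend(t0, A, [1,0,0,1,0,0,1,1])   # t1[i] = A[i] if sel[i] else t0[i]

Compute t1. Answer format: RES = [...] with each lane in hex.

t0 = [0x66, 0x1c, 0xf7, 0x69, 0x3f, 0x59, 0x3c, 0x54]
t1 = [0x1c, 0x1c, 0xf7, 0x54, 0x3f, 0x59, 0x79, 0x66]

RES = [0x1c, 0x1c, 0xf7, 0x54, 0x3f, 0x59, 0x79, 0x66]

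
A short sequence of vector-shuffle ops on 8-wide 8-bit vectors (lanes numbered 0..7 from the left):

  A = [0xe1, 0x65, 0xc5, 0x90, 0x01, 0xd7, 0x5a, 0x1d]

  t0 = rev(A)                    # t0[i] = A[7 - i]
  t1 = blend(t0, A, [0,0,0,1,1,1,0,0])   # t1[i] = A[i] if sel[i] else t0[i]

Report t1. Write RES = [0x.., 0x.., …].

→ t0 |1d|5a|d7|01|90|c5|65|e1|
→ t1 |1d|5a|d7|90|01|d7|65|e1|

RES = [0x1d, 0x5a, 0xd7, 0x90, 0x01, 0xd7, 0x65, 0xe1]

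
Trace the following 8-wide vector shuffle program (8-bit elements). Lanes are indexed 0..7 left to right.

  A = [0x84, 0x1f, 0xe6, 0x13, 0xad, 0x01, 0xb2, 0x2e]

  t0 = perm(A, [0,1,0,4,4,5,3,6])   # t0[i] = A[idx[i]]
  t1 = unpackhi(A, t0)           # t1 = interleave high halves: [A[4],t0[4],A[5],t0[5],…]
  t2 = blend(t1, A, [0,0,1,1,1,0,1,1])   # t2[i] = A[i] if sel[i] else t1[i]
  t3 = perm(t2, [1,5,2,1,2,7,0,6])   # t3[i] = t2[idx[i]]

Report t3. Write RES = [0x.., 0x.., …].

→ t0 |84|1f|84|ad|ad|01|13|b2|
→ t1 |ad|ad|01|01|b2|13|2e|b2|
→ t2 |ad|ad|e6|13|ad|13|b2|2e|
→ t3 |ad|13|e6|ad|e6|2e|ad|b2|

RES = [ 0xad  0x13  0xe6  0xad  0xe6  0x2e  0xad  0xb2 ]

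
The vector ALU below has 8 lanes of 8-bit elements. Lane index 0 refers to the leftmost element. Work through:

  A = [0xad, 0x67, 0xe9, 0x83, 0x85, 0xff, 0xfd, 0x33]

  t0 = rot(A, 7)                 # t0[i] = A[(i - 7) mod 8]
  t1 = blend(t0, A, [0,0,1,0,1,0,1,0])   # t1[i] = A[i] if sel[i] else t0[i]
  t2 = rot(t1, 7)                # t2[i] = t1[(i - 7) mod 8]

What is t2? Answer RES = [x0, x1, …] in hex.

  t0: 67 e9 83 85 ff fd 33 ad
  t1: 67 e9 e9 85 85 fd fd ad
  t2: e9 e9 85 85 fd fd ad 67

RES = [ 0xe9  0xe9  0x85  0x85  0xfd  0xfd  0xad  0x67 ]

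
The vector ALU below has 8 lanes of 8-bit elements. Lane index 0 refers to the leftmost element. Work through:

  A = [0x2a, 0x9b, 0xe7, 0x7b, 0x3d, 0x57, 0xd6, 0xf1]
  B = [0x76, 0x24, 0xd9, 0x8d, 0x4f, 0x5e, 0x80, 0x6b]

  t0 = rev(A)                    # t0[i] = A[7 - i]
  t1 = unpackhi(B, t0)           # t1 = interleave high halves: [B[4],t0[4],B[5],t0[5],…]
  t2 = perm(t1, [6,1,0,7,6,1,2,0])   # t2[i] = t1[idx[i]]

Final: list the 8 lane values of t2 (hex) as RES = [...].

  t0: f1 d6 57 3d 7b e7 9b 2a
  t1: 4f 7b 5e e7 80 9b 6b 2a
  t2: 6b 7b 4f 2a 6b 7b 5e 4f

RES = [ 0x6b  0x7b  0x4f  0x2a  0x6b  0x7b  0x5e  0x4f ]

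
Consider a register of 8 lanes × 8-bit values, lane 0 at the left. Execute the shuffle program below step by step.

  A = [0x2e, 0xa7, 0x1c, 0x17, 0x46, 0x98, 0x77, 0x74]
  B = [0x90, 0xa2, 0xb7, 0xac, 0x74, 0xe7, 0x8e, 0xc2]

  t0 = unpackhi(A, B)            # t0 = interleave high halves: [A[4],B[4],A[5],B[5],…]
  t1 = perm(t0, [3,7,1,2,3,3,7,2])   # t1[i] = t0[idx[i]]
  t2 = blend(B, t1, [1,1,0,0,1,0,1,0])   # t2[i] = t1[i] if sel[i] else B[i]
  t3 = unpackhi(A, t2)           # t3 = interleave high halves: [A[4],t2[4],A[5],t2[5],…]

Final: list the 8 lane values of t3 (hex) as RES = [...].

t0 = [0x46, 0x74, 0x98, 0xe7, 0x77, 0x8e, 0x74, 0xc2]
t1 = [0xe7, 0xc2, 0x74, 0x98, 0xe7, 0xe7, 0xc2, 0x98]
t2 = [0xe7, 0xc2, 0xb7, 0xac, 0xe7, 0xe7, 0xc2, 0xc2]
t3 = [0x46, 0xe7, 0x98, 0xe7, 0x77, 0xc2, 0x74, 0xc2]

RES = [0x46, 0xe7, 0x98, 0xe7, 0x77, 0xc2, 0x74, 0xc2]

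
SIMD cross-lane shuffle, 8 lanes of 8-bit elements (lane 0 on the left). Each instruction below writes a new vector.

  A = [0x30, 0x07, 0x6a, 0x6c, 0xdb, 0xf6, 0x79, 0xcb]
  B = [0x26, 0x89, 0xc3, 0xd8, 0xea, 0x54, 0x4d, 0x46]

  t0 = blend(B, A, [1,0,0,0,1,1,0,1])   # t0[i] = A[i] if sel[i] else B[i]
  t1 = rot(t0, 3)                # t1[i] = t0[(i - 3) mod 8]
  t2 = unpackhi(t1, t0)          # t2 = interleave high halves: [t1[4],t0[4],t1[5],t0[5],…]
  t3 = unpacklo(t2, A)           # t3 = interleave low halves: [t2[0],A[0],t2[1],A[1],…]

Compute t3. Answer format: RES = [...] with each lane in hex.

→ t0 |30|89|c3|d8|db|f6|4d|cb|
→ t1 |f6|4d|cb|30|89|c3|d8|db|
→ t2 |89|db|c3|f6|d8|4d|db|cb|
→ t3 |89|30|db|07|c3|6a|f6|6c|

RES = [ 0x89  0x30  0xdb  0x07  0xc3  0x6a  0xf6  0x6c ]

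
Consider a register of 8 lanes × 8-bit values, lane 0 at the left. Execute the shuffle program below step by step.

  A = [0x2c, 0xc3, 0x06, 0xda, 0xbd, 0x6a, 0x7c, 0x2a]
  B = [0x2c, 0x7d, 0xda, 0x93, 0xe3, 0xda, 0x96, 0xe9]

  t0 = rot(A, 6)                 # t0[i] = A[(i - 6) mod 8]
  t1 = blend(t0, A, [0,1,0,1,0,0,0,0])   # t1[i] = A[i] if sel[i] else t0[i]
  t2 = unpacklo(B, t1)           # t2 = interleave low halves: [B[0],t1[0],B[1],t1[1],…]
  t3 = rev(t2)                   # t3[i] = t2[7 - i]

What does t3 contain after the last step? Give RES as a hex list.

RES = [0xda, 0x93, 0xbd, 0xda, 0xc3, 0x7d, 0x06, 0x2c]

  t0: 06 da bd 6a 7c 2a 2c c3
  t1: 06 c3 bd da 7c 2a 2c c3
  t2: 2c 06 7d c3 da bd 93 da
  t3: da 93 bd da c3 7d 06 2c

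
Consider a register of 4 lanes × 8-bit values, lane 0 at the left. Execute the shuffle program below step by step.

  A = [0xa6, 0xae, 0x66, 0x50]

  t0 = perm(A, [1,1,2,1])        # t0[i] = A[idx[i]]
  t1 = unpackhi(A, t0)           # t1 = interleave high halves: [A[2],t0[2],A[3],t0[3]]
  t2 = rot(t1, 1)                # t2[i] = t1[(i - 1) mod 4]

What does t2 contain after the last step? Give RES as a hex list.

→ t0 |ae|ae|66|ae|
→ t1 |66|66|50|ae|
→ t2 |ae|66|66|50|

RES = [0xae, 0x66, 0x66, 0x50]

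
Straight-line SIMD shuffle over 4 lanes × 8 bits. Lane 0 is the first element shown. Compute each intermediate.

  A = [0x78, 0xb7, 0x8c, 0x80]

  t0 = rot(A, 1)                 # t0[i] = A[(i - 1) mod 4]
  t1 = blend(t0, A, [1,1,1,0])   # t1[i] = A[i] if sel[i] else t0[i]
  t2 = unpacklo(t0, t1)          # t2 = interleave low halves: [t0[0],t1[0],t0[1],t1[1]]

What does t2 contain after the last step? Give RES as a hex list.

RES = [0x80, 0x78, 0x78, 0xb7]

t0 = [0x80, 0x78, 0xb7, 0x8c]
t1 = [0x78, 0xb7, 0x8c, 0x8c]
t2 = [0x80, 0x78, 0x78, 0xb7]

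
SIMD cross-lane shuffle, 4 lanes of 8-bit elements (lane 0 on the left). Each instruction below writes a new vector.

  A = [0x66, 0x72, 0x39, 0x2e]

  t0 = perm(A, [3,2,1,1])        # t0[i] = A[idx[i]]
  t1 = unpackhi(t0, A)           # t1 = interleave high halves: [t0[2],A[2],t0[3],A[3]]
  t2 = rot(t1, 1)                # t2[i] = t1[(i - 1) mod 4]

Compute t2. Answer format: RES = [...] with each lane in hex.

RES = [0x2e, 0x72, 0x39, 0x72]

t0 = [0x2e, 0x39, 0x72, 0x72]
t1 = [0x72, 0x39, 0x72, 0x2e]
t2 = [0x2e, 0x72, 0x39, 0x72]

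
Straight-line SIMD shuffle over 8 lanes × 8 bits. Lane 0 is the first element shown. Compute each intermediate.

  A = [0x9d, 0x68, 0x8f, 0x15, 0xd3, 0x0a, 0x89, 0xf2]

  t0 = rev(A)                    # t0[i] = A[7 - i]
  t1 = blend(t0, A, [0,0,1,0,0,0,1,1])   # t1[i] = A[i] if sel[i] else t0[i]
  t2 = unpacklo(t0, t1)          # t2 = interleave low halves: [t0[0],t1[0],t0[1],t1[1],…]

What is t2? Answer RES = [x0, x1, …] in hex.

  t0: f2 89 0a d3 15 8f 68 9d
  t1: f2 89 8f d3 15 8f 89 f2
  t2: f2 f2 89 89 0a 8f d3 d3

RES = [0xf2, 0xf2, 0x89, 0x89, 0x0a, 0x8f, 0xd3, 0xd3]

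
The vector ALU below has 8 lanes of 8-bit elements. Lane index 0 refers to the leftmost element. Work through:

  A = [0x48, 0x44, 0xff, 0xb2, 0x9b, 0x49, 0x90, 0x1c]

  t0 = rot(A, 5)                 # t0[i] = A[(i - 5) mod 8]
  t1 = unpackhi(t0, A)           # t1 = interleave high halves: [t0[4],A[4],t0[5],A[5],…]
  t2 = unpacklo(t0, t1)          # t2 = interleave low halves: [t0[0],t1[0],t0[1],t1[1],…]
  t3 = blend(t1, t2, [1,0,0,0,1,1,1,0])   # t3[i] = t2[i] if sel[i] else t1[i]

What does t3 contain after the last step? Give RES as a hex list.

→ t0 |b2|9b|49|90|1c|48|44|ff|
→ t1 |1c|9b|48|49|44|90|ff|1c|
→ t2 |b2|1c|9b|9b|49|48|90|49|
→ t3 |b2|9b|48|49|49|48|90|1c|

RES = [0xb2, 0x9b, 0x48, 0x49, 0x49, 0x48, 0x90, 0x1c]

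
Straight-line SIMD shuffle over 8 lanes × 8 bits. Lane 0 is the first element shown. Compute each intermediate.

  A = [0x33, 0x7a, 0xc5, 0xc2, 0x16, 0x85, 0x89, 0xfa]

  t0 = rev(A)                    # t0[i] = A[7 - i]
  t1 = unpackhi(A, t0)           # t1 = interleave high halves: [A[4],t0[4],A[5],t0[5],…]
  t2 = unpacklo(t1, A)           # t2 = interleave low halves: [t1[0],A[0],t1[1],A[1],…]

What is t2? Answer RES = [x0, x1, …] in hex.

RES = [0x16, 0x33, 0xc2, 0x7a, 0x85, 0xc5, 0xc5, 0xc2]

t0 = [0xfa, 0x89, 0x85, 0x16, 0xc2, 0xc5, 0x7a, 0x33]
t1 = [0x16, 0xc2, 0x85, 0xc5, 0x89, 0x7a, 0xfa, 0x33]
t2 = [0x16, 0x33, 0xc2, 0x7a, 0x85, 0xc5, 0xc5, 0xc2]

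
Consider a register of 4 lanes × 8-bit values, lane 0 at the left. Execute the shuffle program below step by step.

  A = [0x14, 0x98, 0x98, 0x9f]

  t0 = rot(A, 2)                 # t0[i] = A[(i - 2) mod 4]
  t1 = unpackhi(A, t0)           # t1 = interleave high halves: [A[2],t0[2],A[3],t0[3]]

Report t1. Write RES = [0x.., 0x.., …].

  t0: 98 9f 14 98
  t1: 98 14 9f 98

RES = [0x98, 0x14, 0x9f, 0x98]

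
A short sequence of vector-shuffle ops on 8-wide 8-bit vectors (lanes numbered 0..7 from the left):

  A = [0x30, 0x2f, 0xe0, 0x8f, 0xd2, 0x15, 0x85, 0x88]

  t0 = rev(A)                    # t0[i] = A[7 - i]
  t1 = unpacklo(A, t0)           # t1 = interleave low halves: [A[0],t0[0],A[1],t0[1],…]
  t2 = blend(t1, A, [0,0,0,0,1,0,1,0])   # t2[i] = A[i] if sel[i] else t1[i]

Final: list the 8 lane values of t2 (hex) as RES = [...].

  t0: 88 85 15 d2 8f e0 2f 30
  t1: 30 88 2f 85 e0 15 8f d2
  t2: 30 88 2f 85 d2 15 85 d2

RES = [0x30, 0x88, 0x2f, 0x85, 0xd2, 0x15, 0x85, 0xd2]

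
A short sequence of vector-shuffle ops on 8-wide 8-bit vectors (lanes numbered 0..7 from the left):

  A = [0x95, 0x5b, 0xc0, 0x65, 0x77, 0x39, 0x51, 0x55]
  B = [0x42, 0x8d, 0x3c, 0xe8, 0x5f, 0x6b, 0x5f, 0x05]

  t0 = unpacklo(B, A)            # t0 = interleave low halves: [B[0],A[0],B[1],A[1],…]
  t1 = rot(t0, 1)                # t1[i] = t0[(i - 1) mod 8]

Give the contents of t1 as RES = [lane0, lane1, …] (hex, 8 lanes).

→ t0 |42|95|8d|5b|3c|c0|e8|65|
→ t1 |65|42|95|8d|5b|3c|c0|e8|

RES = [ 0x65  0x42  0x95  0x8d  0x5b  0x3c  0xc0  0xe8 ]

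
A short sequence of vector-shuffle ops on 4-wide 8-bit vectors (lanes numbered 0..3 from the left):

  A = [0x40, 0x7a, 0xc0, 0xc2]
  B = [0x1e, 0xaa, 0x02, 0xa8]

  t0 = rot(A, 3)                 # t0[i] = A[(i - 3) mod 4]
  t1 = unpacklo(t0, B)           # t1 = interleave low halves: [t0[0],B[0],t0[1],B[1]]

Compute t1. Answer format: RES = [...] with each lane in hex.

RES = [ 0x7a  0x1e  0xc0  0xaa ]

  t0: 7a c0 c2 40
  t1: 7a 1e c0 aa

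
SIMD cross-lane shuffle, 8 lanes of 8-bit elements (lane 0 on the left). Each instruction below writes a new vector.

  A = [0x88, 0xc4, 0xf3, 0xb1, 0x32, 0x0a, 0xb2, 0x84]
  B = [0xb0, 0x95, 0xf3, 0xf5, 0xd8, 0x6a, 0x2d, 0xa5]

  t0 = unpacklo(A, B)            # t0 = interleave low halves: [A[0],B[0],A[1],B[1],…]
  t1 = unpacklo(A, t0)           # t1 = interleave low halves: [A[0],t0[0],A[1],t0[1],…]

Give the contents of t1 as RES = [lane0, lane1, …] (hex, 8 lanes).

RES = [0x88, 0x88, 0xc4, 0xb0, 0xf3, 0xc4, 0xb1, 0x95]

→ t0 |88|b0|c4|95|f3|f3|b1|f5|
→ t1 |88|88|c4|b0|f3|c4|b1|95|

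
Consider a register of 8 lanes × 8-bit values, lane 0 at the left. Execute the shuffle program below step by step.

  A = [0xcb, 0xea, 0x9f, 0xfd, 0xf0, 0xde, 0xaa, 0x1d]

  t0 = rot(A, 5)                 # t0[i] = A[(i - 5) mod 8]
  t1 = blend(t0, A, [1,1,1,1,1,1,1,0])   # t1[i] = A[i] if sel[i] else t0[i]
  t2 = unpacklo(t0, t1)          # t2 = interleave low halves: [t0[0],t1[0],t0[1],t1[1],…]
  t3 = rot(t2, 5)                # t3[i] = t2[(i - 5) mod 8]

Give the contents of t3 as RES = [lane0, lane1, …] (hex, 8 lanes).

RES = [0xea, 0xde, 0x9f, 0xaa, 0xfd, 0xfd, 0xcb, 0xf0]

t0 = [0xfd, 0xf0, 0xde, 0xaa, 0x1d, 0xcb, 0xea, 0x9f]
t1 = [0xcb, 0xea, 0x9f, 0xfd, 0xf0, 0xde, 0xaa, 0x9f]
t2 = [0xfd, 0xcb, 0xf0, 0xea, 0xde, 0x9f, 0xaa, 0xfd]
t3 = [0xea, 0xde, 0x9f, 0xaa, 0xfd, 0xfd, 0xcb, 0xf0]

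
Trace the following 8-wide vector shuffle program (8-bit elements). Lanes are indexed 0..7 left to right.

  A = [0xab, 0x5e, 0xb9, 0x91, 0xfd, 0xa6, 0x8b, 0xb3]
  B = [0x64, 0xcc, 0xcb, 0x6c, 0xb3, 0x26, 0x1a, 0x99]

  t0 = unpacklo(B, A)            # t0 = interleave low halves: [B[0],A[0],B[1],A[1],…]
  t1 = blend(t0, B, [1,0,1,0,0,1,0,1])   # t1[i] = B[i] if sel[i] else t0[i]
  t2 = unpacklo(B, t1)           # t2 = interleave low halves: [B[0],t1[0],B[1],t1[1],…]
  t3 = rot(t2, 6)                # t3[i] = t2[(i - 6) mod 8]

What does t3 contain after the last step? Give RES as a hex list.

RES = [0xcc, 0xab, 0xcb, 0xcb, 0x6c, 0x5e, 0x64, 0x64]

→ t0 |64|ab|cc|5e|cb|b9|6c|91|
→ t1 |64|ab|cb|5e|cb|26|6c|99|
→ t2 |64|64|cc|ab|cb|cb|6c|5e|
→ t3 |cc|ab|cb|cb|6c|5e|64|64|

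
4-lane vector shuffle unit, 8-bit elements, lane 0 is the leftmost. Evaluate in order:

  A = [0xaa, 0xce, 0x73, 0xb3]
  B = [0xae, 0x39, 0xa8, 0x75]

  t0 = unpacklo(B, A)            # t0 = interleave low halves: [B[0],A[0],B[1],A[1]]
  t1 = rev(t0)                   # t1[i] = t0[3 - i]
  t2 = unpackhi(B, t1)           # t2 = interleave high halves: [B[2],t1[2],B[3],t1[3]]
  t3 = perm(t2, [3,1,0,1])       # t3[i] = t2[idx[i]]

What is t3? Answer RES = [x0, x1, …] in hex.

→ t0 |ae|aa|39|ce|
→ t1 |ce|39|aa|ae|
→ t2 |a8|aa|75|ae|
→ t3 |ae|aa|a8|aa|

RES = [ 0xae  0xaa  0xa8  0xaa ]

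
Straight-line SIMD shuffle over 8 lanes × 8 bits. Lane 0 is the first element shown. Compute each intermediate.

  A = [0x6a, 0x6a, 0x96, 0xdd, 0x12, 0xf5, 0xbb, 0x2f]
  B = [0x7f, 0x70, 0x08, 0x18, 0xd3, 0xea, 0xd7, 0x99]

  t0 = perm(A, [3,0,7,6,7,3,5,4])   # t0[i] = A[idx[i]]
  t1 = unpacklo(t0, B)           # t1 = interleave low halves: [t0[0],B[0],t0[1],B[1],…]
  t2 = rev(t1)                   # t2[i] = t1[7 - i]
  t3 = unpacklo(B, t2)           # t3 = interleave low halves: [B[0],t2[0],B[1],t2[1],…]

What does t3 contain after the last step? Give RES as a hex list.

RES = [0x7f, 0x18, 0x70, 0xbb, 0x08, 0x08, 0x18, 0x2f]

t0 = [0xdd, 0x6a, 0x2f, 0xbb, 0x2f, 0xdd, 0xf5, 0x12]
t1 = [0xdd, 0x7f, 0x6a, 0x70, 0x2f, 0x08, 0xbb, 0x18]
t2 = [0x18, 0xbb, 0x08, 0x2f, 0x70, 0x6a, 0x7f, 0xdd]
t3 = [0x7f, 0x18, 0x70, 0xbb, 0x08, 0x08, 0x18, 0x2f]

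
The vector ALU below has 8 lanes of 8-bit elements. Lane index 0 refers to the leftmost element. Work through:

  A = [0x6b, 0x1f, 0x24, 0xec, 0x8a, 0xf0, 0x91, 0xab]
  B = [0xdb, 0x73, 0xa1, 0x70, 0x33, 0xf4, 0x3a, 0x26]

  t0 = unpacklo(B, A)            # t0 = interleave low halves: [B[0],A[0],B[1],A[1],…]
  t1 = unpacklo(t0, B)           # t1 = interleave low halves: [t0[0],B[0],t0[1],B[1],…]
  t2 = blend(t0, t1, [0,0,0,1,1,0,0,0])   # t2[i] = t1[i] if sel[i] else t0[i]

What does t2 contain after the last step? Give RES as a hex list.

→ t0 |db|6b|73|1f|a1|24|70|ec|
→ t1 |db|db|6b|73|73|a1|1f|70|
→ t2 |db|6b|73|73|73|24|70|ec|

RES = [ 0xdb  0x6b  0x73  0x73  0x73  0x24  0x70  0xec ]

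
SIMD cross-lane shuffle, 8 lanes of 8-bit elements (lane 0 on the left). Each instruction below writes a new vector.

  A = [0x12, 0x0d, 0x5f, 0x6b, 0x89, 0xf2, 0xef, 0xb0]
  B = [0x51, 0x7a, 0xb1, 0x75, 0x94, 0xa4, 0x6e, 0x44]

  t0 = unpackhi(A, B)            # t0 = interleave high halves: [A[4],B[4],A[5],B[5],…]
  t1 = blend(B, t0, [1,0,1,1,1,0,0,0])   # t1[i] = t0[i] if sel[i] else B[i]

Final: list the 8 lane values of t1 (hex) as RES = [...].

t0 = [0x89, 0x94, 0xf2, 0xa4, 0xef, 0x6e, 0xb0, 0x44]
t1 = [0x89, 0x7a, 0xf2, 0xa4, 0xef, 0xa4, 0x6e, 0x44]

RES = [0x89, 0x7a, 0xf2, 0xa4, 0xef, 0xa4, 0x6e, 0x44]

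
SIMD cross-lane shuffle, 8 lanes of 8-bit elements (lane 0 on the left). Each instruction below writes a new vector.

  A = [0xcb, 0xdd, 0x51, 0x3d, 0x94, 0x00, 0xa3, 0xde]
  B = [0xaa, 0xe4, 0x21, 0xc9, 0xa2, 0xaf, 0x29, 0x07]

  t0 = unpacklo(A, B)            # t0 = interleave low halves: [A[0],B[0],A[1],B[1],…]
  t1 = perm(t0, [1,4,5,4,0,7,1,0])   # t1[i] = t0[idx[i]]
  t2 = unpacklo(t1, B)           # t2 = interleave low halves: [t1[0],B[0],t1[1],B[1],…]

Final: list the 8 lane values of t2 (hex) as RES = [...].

RES = [ 0xaa  0xaa  0x51  0xe4  0x21  0x21  0x51  0xc9 ]

  t0: cb aa dd e4 51 21 3d c9
  t1: aa 51 21 51 cb c9 aa cb
  t2: aa aa 51 e4 21 21 51 c9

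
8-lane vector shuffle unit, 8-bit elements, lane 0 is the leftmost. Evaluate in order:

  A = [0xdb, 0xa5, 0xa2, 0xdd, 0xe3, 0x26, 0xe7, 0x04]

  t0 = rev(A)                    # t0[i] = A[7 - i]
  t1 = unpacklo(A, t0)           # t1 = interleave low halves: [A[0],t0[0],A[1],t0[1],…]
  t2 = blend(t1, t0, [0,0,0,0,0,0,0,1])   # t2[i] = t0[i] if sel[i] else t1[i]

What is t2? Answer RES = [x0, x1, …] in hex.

RES = [ 0xdb  0x04  0xa5  0xe7  0xa2  0x26  0xdd  0xdb ]

  t0: 04 e7 26 e3 dd a2 a5 db
  t1: db 04 a5 e7 a2 26 dd e3
  t2: db 04 a5 e7 a2 26 dd db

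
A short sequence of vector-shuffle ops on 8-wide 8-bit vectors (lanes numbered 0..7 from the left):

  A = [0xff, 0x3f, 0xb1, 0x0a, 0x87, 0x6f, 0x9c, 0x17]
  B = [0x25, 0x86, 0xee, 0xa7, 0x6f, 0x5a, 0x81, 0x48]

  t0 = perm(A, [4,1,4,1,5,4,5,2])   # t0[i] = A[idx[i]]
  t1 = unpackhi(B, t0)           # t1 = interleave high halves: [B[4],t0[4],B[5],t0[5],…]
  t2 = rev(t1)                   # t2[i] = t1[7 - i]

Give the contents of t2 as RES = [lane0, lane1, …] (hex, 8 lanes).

RES = [0xb1, 0x48, 0x6f, 0x81, 0x87, 0x5a, 0x6f, 0x6f]

  t0: 87 3f 87 3f 6f 87 6f b1
  t1: 6f 6f 5a 87 81 6f 48 b1
  t2: b1 48 6f 81 87 5a 6f 6f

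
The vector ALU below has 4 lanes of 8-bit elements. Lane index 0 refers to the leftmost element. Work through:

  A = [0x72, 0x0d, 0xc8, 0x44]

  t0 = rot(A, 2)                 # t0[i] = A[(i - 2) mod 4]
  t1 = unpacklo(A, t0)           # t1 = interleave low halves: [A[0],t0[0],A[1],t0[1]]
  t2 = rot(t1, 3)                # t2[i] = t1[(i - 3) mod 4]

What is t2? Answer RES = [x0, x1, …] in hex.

→ t0 |c8|44|72|0d|
→ t1 |72|c8|0d|44|
→ t2 |c8|0d|44|72|

RES = [0xc8, 0x0d, 0x44, 0x72]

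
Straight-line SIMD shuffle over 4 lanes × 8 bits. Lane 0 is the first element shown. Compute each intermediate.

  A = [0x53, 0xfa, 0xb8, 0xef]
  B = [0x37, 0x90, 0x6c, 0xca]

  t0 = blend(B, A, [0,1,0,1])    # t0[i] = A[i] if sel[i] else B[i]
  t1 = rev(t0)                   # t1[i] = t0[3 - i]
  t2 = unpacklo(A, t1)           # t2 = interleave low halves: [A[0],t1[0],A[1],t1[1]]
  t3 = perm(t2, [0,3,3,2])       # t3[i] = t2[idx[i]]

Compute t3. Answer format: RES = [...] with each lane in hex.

  t0: 37 fa 6c ef
  t1: ef 6c fa 37
  t2: 53 ef fa 6c
  t3: 53 6c 6c fa

RES = [0x53, 0x6c, 0x6c, 0xfa]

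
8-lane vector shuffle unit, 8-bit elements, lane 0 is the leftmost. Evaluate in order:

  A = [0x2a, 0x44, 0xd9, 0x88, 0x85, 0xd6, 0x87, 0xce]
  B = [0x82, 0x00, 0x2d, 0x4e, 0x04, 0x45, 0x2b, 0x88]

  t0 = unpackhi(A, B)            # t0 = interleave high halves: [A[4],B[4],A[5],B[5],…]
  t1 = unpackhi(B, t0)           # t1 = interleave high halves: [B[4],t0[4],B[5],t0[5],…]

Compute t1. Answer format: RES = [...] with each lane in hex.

t0 = [0x85, 0x04, 0xd6, 0x45, 0x87, 0x2b, 0xce, 0x88]
t1 = [0x04, 0x87, 0x45, 0x2b, 0x2b, 0xce, 0x88, 0x88]

RES = [0x04, 0x87, 0x45, 0x2b, 0x2b, 0xce, 0x88, 0x88]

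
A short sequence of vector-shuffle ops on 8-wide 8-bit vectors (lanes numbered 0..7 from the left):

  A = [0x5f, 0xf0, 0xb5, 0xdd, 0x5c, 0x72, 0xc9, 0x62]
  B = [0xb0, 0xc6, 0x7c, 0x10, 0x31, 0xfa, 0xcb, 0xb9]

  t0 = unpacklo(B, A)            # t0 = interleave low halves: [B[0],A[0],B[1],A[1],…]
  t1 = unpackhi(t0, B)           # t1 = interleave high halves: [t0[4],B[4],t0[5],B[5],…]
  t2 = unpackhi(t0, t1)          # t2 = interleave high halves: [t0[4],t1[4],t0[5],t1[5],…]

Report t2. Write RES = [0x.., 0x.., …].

RES = [0x7c, 0x10, 0xb5, 0xcb, 0x10, 0xdd, 0xdd, 0xb9]

  t0: b0 5f c6 f0 7c b5 10 dd
  t1: 7c 31 b5 fa 10 cb dd b9
  t2: 7c 10 b5 cb 10 dd dd b9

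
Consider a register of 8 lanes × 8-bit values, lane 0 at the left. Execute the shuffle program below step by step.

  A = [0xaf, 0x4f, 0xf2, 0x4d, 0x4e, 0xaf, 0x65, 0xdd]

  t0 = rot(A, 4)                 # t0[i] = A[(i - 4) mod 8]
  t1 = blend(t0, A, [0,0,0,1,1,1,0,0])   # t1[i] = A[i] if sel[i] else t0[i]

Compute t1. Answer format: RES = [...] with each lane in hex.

→ t0 |4e|af|65|dd|af|4f|f2|4d|
→ t1 |4e|af|65|4d|4e|af|f2|4d|

RES = [0x4e, 0xaf, 0x65, 0x4d, 0x4e, 0xaf, 0xf2, 0x4d]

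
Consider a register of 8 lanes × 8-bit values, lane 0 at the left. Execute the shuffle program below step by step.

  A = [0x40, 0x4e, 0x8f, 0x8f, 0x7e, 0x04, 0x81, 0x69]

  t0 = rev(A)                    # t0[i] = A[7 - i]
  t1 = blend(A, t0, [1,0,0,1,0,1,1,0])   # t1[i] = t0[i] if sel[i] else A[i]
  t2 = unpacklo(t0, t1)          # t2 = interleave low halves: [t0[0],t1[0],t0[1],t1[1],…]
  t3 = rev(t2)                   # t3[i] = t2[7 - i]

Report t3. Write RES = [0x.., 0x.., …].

RES = [ 0x7e  0x7e  0x8f  0x04  0x4e  0x81  0x69  0x69 ]

  t0: 69 81 04 7e 8f 8f 4e 40
  t1: 69 4e 8f 7e 7e 8f 4e 69
  t2: 69 69 81 4e 04 8f 7e 7e
  t3: 7e 7e 8f 04 4e 81 69 69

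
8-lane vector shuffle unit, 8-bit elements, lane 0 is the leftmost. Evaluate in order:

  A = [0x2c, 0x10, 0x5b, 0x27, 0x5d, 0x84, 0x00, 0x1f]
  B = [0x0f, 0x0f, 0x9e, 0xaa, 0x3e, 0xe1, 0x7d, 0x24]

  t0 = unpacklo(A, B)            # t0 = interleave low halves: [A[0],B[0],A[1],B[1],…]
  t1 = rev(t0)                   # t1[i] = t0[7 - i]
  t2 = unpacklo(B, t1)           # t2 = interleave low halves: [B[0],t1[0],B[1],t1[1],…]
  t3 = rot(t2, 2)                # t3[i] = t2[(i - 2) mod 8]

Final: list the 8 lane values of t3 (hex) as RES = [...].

→ t0 |2c|0f|10|0f|5b|9e|27|aa|
→ t1 |aa|27|9e|5b|0f|10|0f|2c|
→ t2 |0f|aa|0f|27|9e|9e|aa|5b|
→ t3 |aa|5b|0f|aa|0f|27|9e|9e|

RES = [ 0xaa  0x5b  0x0f  0xaa  0x0f  0x27  0x9e  0x9e ]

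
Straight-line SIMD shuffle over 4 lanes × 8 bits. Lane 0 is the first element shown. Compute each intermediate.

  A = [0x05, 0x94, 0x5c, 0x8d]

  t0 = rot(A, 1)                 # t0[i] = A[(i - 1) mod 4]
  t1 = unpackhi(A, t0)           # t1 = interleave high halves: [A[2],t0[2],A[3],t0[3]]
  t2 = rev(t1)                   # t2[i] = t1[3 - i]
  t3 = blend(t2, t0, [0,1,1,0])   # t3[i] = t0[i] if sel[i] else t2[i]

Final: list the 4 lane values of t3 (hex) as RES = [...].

  t0: 8d 05 94 5c
  t1: 5c 94 8d 5c
  t2: 5c 8d 94 5c
  t3: 5c 05 94 5c

RES = [0x5c, 0x05, 0x94, 0x5c]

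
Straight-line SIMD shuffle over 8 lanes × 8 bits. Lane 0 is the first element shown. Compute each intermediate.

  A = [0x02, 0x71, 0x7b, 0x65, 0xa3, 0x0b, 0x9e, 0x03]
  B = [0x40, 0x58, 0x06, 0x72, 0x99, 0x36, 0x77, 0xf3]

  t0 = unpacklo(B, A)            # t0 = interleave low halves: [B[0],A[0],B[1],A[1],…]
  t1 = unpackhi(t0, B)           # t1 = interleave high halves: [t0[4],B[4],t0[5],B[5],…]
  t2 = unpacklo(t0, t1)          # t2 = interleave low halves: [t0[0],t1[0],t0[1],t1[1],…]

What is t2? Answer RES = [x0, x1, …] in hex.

RES = [0x40, 0x06, 0x02, 0x99, 0x58, 0x7b, 0x71, 0x36]

  t0: 40 02 58 71 06 7b 72 65
  t1: 06 99 7b 36 72 77 65 f3
  t2: 40 06 02 99 58 7b 71 36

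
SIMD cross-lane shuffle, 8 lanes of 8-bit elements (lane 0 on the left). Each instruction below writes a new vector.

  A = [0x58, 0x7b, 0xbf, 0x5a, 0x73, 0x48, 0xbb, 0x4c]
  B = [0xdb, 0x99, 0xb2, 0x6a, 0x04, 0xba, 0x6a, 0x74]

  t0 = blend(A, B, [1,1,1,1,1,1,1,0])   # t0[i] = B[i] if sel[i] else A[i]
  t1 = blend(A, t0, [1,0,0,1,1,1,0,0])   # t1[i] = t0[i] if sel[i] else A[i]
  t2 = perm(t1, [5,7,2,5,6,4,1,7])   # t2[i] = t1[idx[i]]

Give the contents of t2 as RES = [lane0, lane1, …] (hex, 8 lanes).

RES = [ 0xba  0x4c  0xbf  0xba  0xbb  0x04  0x7b  0x4c ]

  t0: db 99 b2 6a 04 ba 6a 4c
  t1: db 7b bf 6a 04 ba bb 4c
  t2: ba 4c bf ba bb 04 7b 4c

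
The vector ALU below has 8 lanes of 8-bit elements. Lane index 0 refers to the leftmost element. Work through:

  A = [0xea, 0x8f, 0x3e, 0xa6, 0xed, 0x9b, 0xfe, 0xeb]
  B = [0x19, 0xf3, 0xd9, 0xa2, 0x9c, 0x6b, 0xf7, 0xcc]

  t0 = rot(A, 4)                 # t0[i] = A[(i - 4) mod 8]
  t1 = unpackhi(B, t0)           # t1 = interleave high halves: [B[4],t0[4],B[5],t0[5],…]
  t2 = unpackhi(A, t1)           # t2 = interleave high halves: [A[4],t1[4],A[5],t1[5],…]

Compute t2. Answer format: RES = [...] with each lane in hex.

RES = [ 0xed  0xf7  0x9b  0x3e  0xfe  0xcc  0xeb  0xa6 ]

  t0: ed 9b fe eb ea 8f 3e a6
  t1: 9c ea 6b 8f f7 3e cc a6
  t2: ed f7 9b 3e fe cc eb a6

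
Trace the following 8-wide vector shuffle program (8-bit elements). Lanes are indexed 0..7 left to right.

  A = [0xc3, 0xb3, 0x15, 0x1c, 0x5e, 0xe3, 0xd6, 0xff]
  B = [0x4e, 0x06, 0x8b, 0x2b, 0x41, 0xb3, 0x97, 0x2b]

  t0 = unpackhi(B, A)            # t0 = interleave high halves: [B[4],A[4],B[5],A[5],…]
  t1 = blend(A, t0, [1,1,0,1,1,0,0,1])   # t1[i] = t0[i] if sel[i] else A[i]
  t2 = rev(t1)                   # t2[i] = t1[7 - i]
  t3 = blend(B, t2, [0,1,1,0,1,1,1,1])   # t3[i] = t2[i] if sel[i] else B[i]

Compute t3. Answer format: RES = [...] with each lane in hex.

t0 = [0x41, 0x5e, 0xb3, 0xe3, 0x97, 0xd6, 0x2b, 0xff]
t1 = [0x41, 0x5e, 0x15, 0xe3, 0x97, 0xe3, 0xd6, 0xff]
t2 = [0xff, 0xd6, 0xe3, 0x97, 0xe3, 0x15, 0x5e, 0x41]
t3 = [0x4e, 0xd6, 0xe3, 0x2b, 0xe3, 0x15, 0x5e, 0x41]

RES = [0x4e, 0xd6, 0xe3, 0x2b, 0xe3, 0x15, 0x5e, 0x41]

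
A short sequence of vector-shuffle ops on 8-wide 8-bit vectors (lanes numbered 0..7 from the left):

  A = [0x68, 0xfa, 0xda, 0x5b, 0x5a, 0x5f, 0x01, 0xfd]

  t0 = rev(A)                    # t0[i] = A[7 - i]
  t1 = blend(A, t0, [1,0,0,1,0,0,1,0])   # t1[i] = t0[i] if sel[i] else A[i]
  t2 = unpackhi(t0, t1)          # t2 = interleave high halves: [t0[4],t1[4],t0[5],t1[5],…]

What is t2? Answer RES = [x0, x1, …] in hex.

RES = [0x5b, 0x5a, 0xda, 0x5f, 0xfa, 0xfa, 0x68, 0xfd]

→ t0 |fd|01|5f|5a|5b|da|fa|68|
→ t1 |fd|fa|da|5a|5a|5f|fa|fd|
→ t2 |5b|5a|da|5f|fa|fa|68|fd|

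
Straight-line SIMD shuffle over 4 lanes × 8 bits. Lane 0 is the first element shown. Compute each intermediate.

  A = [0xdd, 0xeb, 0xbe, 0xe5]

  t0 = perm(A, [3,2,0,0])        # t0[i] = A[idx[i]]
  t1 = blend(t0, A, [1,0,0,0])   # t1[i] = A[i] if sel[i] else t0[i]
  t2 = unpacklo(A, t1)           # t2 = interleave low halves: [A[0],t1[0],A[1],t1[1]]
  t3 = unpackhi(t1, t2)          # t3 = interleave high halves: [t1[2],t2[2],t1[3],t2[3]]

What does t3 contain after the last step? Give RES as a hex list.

t0 = [0xe5, 0xbe, 0xdd, 0xdd]
t1 = [0xdd, 0xbe, 0xdd, 0xdd]
t2 = [0xdd, 0xdd, 0xeb, 0xbe]
t3 = [0xdd, 0xeb, 0xdd, 0xbe]

RES = [ 0xdd  0xeb  0xdd  0xbe ]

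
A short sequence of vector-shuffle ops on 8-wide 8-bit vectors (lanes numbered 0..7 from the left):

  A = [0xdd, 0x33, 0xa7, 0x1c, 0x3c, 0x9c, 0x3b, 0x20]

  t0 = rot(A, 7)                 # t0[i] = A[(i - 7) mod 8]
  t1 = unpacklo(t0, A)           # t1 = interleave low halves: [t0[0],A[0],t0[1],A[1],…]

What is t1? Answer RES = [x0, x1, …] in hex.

→ t0 |33|a7|1c|3c|9c|3b|20|dd|
→ t1 |33|dd|a7|33|1c|a7|3c|1c|

RES = [ 0x33  0xdd  0xa7  0x33  0x1c  0xa7  0x3c  0x1c ]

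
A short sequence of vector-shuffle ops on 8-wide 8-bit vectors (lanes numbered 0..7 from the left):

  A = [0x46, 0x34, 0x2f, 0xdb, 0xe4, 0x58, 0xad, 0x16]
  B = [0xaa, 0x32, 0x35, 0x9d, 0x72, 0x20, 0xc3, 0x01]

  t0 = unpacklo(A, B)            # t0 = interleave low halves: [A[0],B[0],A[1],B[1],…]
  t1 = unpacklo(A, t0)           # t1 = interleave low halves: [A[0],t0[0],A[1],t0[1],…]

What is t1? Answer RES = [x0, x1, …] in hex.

t0 = [0x46, 0xaa, 0x34, 0x32, 0x2f, 0x35, 0xdb, 0x9d]
t1 = [0x46, 0x46, 0x34, 0xaa, 0x2f, 0x34, 0xdb, 0x32]

RES = [0x46, 0x46, 0x34, 0xaa, 0x2f, 0x34, 0xdb, 0x32]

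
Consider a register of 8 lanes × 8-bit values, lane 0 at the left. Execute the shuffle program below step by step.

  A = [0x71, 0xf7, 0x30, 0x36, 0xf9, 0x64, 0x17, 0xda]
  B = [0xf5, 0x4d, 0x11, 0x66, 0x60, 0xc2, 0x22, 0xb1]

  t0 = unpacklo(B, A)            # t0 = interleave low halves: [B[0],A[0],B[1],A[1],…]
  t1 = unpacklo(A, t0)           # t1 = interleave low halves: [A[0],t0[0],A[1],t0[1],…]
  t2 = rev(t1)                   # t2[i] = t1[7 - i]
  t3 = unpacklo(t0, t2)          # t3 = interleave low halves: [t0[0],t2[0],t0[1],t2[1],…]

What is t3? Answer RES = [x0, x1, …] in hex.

RES = [ 0xf5  0xf7  0x71  0x36  0x4d  0x4d  0xf7  0x30 ]

t0 = [0xf5, 0x71, 0x4d, 0xf7, 0x11, 0x30, 0x66, 0x36]
t1 = [0x71, 0xf5, 0xf7, 0x71, 0x30, 0x4d, 0x36, 0xf7]
t2 = [0xf7, 0x36, 0x4d, 0x30, 0x71, 0xf7, 0xf5, 0x71]
t3 = [0xf5, 0xf7, 0x71, 0x36, 0x4d, 0x4d, 0xf7, 0x30]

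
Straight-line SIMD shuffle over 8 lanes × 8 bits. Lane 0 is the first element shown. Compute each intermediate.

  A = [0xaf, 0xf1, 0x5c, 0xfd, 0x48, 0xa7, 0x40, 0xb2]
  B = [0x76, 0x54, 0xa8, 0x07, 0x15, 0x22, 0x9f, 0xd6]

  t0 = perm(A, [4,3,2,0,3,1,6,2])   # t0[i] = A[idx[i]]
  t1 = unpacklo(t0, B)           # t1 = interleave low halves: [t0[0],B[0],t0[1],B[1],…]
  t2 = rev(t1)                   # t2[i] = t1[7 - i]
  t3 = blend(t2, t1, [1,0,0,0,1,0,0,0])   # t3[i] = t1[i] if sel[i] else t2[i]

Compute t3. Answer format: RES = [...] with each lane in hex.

→ t0 |48|fd|5c|af|fd|f1|40|5c|
→ t1 |48|76|fd|54|5c|a8|af|07|
→ t2 |07|af|a8|5c|54|fd|76|48|
→ t3 |48|af|a8|5c|5c|fd|76|48|

RES = [0x48, 0xaf, 0xa8, 0x5c, 0x5c, 0xfd, 0x76, 0x48]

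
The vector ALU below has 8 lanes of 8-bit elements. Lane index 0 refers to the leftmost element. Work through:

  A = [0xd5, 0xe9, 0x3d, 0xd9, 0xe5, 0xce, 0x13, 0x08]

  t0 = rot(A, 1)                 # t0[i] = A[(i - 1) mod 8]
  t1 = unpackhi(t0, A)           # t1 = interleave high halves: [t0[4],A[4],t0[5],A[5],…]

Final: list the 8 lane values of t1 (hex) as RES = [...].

RES = [0xd9, 0xe5, 0xe5, 0xce, 0xce, 0x13, 0x13, 0x08]

  t0: 08 d5 e9 3d d9 e5 ce 13
  t1: d9 e5 e5 ce ce 13 13 08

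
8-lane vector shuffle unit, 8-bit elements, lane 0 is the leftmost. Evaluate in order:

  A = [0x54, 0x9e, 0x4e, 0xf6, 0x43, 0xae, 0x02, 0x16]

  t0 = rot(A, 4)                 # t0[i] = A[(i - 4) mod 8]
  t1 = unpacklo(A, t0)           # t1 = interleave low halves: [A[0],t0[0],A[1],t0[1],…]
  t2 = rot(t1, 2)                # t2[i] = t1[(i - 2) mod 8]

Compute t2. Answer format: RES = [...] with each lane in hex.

  t0: 43 ae 02 16 54 9e 4e f6
  t1: 54 43 9e ae 4e 02 f6 16
  t2: f6 16 54 43 9e ae 4e 02

RES = [0xf6, 0x16, 0x54, 0x43, 0x9e, 0xae, 0x4e, 0x02]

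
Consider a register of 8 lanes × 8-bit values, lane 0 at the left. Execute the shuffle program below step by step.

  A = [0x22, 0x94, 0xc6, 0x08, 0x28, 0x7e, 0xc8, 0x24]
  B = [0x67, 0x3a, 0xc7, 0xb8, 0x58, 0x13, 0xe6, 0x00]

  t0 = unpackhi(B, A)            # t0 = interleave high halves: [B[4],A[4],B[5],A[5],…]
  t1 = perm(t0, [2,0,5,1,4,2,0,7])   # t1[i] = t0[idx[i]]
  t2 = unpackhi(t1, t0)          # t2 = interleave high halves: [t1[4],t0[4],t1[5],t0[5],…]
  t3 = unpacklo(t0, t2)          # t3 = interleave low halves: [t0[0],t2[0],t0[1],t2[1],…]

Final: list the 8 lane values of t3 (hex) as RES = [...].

→ t0 |58|28|13|7e|e6|c8|00|24|
→ t1 |13|58|c8|28|e6|13|58|24|
→ t2 |e6|e6|13|c8|58|00|24|24|
→ t3 |58|e6|28|e6|13|13|7e|c8|

RES = [ 0x58  0xe6  0x28  0xe6  0x13  0x13  0x7e  0xc8 ]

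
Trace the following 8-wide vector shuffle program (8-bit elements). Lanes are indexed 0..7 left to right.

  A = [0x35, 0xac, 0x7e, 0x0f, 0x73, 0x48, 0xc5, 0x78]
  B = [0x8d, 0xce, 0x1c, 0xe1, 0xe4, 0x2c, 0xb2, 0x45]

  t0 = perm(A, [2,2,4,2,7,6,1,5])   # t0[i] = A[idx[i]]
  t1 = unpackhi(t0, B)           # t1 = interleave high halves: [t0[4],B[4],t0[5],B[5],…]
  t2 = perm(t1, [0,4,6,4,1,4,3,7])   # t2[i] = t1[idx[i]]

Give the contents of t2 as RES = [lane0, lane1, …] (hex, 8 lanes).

RES = [ 0x78  0xac  0x48  0xac  0xe4  0xac  0x2c  0x45 ]

→ t0 |7e|7e|73|7e|78|c5|ac|48|
→ t1 |78|e4|c5|2c|ac|b2|48|45|
→ t2 |78|ac|48|ac|e4|ac|2c|45|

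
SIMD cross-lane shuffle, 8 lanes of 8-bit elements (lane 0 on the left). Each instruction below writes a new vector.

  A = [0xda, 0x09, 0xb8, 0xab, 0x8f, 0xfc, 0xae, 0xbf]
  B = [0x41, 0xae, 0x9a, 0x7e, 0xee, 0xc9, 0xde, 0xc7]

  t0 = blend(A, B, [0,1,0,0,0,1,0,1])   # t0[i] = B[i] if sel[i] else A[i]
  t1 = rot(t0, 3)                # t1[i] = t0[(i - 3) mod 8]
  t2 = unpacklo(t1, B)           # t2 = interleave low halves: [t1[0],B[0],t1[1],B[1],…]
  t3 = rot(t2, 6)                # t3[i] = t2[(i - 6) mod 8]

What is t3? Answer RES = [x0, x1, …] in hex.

RES = [0xae, 0xae, 0xc7, 0x9a, 0xda, 0x7e, 0xc9, 0x41]

  t0: da ae b8 ab 8f c9 ae c7
  t1: c9 ae c7 da ae b8 ab 8f
  t2: c9 41 ae ae c7 9a da 7e
  t3: ae ae c7 9a da 7e c9 41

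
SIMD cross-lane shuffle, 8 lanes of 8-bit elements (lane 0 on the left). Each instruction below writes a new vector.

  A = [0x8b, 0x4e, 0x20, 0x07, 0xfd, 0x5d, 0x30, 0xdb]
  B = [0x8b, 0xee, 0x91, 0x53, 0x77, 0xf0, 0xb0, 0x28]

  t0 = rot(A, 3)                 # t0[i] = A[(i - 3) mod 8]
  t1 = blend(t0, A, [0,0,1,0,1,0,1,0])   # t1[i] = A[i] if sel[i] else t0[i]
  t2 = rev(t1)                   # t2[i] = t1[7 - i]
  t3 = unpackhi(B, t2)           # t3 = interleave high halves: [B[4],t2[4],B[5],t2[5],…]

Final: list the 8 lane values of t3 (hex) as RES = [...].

→ t0 |5d|30|db|8b|4e|20|07|fd|
→ t1 |5d|30|20|8b|fd|20|30|fd|
→ t2 |fd|30|20|fd|8b|20|30|5d|
→ t3 |77|8b|f0|20|b0|30|28|5d|

RES = [0x77, 0x8b, 0xf0, 0x20, 0xb0, 0x30, 0x28, 0x5d]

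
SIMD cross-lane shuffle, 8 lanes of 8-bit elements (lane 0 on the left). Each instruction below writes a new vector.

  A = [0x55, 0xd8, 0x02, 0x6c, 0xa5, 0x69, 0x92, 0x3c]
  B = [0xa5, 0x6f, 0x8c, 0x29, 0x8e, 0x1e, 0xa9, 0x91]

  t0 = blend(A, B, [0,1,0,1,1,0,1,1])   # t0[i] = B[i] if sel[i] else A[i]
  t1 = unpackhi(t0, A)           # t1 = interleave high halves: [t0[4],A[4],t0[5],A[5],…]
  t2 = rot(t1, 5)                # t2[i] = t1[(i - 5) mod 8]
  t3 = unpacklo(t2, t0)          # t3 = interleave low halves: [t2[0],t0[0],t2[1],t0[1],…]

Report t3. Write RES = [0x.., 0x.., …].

  t0: 55 6f 02 29 8e 69 a9 91
  t1: 8e a5 69 69 a9 92 91 3c
  t2: 69 a9 92 91 3c 8e a5 69
  t3: 69 55 a9 6f 92 02 91 29

RES = [0x69, 0x55, 0xa9, 0x6f, 0x92, 0x02, 0x91, 0x29]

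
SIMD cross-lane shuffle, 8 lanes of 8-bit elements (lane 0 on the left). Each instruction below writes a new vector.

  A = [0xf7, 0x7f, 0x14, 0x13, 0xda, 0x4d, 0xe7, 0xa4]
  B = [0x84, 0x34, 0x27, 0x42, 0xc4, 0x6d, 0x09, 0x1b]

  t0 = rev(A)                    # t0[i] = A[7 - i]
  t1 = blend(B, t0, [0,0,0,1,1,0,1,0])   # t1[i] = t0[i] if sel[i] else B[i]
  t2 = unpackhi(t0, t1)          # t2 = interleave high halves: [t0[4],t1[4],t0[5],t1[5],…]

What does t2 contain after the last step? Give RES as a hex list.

t0 = [0xa4, 0xe7, 0x4d, 0xda, 0x13, 0x14, 0x7f, 0xf7]
t1 = [0x84, 0x34, 0x27, 0xda, 0x13, 0x6d, 0x7f, 0x1b]
t2 = [0x13, 0x13, 0x14, 0x6d, 0x7f, 0x7f, 0xf7, 0x1b]

RES = [0x13, 0x13, 0x14, 0x6d, 0x7f, 0x7f, 0xf7, 0x1b]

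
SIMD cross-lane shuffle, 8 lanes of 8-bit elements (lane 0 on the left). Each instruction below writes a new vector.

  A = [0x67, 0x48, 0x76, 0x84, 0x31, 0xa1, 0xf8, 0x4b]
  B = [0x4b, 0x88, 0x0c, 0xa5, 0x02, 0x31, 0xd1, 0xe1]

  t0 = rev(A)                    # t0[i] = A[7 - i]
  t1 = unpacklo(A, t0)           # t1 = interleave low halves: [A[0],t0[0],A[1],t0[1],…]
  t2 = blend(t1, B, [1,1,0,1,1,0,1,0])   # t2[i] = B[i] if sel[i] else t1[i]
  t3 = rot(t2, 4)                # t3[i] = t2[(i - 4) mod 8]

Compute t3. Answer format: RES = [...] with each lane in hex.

RES = [0x02, 0xa1, 0xd1, 0x31, 0x4b, 0x88, 0x48, 0xa5]

  t0: 4b f8 a1 31 84 76 48 67
  t1: 67 4b 48 f8 76 a1 84 31
  t2: 4b 88 48 a5 02 a1 d1 31
  t3: 02 a1 d1 31 4b 88 48 a5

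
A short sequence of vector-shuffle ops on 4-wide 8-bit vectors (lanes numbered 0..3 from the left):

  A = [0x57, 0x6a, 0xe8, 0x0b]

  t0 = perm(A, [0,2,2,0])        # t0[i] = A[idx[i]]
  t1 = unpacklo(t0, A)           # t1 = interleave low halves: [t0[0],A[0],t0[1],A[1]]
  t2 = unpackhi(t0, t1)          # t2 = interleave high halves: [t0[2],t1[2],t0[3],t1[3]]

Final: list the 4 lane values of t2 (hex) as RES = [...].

→ t0 |57|e8|e8|57|
→ t1 |57|57|e8|6a|
→ t2 |e8|e8|57|6a|

RES = [0xe8, 0xe8, 0x57, 0x6a]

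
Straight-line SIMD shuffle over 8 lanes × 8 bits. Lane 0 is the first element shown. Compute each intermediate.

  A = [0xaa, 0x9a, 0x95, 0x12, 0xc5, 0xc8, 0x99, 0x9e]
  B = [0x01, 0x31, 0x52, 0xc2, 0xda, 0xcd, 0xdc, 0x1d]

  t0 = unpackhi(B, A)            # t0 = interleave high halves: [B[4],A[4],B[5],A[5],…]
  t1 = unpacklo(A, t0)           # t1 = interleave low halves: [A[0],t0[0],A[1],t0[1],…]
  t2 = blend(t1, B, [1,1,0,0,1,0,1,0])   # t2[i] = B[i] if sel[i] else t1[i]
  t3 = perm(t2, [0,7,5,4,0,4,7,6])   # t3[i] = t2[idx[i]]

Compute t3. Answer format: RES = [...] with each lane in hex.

  t0: da c5 cd c8 dc 99 1d 9e
  t1: aa da 9a c5 95 cd 12 c8
  t2: 01 31 9a c5 da cd dc c8
  t3: 01 c8 cd da 01 da c8 dc

RES = [ 0x01  0xc8  0xcd  0xda  0x01  0xda  0xc8  0xdc ]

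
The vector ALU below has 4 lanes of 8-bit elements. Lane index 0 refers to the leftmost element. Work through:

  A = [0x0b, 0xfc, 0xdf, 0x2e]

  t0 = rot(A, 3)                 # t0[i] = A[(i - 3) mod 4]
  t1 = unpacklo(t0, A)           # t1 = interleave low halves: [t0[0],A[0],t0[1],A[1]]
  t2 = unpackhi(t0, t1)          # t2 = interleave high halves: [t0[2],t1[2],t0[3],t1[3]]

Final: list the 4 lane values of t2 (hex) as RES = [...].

  t0: fc df 2e 0b
  t1: fc 0b df fc
  t2: 2e df 0b fc

RES = [ 0x2e  0xdf  0x0b  0xfc ]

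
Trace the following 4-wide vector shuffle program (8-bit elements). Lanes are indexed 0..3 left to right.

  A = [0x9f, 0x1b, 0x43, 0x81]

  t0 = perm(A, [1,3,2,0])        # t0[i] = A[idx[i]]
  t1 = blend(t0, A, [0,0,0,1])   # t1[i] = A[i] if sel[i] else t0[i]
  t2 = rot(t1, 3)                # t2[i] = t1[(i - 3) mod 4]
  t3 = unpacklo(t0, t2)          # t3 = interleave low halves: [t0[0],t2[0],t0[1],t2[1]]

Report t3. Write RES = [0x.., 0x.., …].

→ t0 |1b|81|43|9f|
→ t1 |1b|81|43|81|
→ t2 |81|43|81|1b|
→ t3 |1b|81|81|43|

RES = [ 0x1b  0x81  0x81  0x43 ]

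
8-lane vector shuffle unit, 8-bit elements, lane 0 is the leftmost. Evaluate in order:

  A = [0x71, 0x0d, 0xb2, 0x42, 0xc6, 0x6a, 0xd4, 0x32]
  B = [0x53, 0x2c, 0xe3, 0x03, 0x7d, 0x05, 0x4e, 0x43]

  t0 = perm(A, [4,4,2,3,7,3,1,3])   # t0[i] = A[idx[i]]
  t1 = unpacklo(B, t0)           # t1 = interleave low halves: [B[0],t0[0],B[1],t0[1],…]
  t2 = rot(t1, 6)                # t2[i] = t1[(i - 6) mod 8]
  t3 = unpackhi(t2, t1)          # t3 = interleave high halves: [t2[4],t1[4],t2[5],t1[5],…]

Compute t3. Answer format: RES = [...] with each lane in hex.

  t0: c6 c6 b2 42 32 42 0d 42
  t1: 53 c6 2c c6 e3 b2 03 42
  t2: 2c c6 e3 b2 03 42 53 c6
  t3: 03 e3 42 b2 53 03 c6 42

RES = [ 0x03  0xe3  0x42  0xb2  0x53  0x03  0xc6  0x42 ]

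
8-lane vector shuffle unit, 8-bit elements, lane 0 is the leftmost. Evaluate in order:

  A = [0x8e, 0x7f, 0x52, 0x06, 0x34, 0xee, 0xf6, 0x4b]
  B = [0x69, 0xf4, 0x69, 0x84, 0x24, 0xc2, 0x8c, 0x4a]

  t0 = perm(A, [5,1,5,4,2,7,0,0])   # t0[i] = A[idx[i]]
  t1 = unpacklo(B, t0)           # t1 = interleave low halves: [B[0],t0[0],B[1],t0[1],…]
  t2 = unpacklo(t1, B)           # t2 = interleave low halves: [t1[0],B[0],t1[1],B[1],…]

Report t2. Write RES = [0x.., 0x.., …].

t0 = [0xee, 0x7f, 0xee, 0x34, 0x52, 0x4b, 0x8e, 0x8e]
t1 = [0x69, 0xee, 0xf4, 0x7f, 0x69, 0xee, 0x84, 0x34]
t2 = [0x69, 0x69, 0xee, 0xf4, 0xf4, 0x69, 0x7f, 0x84]

RES = [0x69, 0x69, 0xee, 0xf4, 0xf4, 0x69, 0x7f, 0x84]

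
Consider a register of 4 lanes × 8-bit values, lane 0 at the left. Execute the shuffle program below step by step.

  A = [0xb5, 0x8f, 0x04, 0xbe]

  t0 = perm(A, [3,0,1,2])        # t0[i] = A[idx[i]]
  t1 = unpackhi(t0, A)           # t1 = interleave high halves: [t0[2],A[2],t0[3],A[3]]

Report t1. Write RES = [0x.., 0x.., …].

RES = [0x8f, 0x04, 0x04, 0xbe]

→ t0 |be|b5|8f|04|
→ t1 |8f|04|04|be|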